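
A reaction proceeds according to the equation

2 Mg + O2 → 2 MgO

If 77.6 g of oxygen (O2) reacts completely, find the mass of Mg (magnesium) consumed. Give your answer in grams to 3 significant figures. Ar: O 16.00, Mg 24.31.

118 g

M(O2) = 2(16.00) = 32.00 g/mol.
M(Mg) = 24.31 g/mol.
n(O2) = 77.60 g / 32.00 g/mol = 2.425 mol.
From the equation the O2:Mg mole ratio is 1:2, so n(Mg) = 2.425 × 2/1 = 4.850 mol.
Mass of Mg = 4.850 mol × 24.31 g/mol = 117.9 g.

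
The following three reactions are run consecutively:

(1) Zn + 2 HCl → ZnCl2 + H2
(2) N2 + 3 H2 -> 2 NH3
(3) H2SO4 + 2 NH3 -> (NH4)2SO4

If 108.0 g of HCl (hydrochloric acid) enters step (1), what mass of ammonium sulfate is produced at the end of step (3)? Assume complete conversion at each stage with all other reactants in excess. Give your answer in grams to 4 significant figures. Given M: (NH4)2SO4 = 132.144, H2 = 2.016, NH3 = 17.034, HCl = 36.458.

65.24 g

n(HCl) = 108.0 / 36.458 = 2.9623 mol.
Reaction (1): HCl→H2 ratio 2:1 ⇒ n(H2) = 1.4812 mol.
Reaction (2): H2→NH3 ratio 3:2 ⇒ n(NH3) = 0.98744 mol.
Reaction (3): NH3→(NH4)2SO4 ratio 2:1 ⇒ n((NH4)2SO4) = 0.49372 mol.
Mass of (NH4)2SO4 = 0.49372 × 132.144 = 65.242 g.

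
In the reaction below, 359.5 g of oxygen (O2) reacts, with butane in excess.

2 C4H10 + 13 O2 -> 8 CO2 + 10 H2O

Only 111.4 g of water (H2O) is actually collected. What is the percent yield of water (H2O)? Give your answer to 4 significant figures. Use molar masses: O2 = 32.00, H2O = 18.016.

n(O2) = 359.50 g / 32.00 g/mol = 11.234 mol.
From the equation the O2:H2O mole ratio is 13:10, so n(H2O) = 11.234 × 10/13 = 8.6418 mol.
Mass of H2O = 8.6418 mol × 18.016 g/mol = 155.69 g.
This is the theoretical yield. Percent yield = 111.4 g / 155.69 g × 100% = 71.552%.

71.55 %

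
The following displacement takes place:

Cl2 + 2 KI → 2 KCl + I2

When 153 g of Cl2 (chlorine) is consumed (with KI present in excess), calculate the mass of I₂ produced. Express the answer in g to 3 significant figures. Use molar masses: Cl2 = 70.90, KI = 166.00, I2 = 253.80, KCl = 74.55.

n(Cl2) = 153.0 g / 70.90 g/mol = 2.158 mol.
From the equation the Cl2:I2 mole ratio is 1:1, so n(I2) = 2.158 × 1/1 = 2.158 mol.
Mass of I2 = 2.158 mol × 253.80 g/mol = 547.7 g.

548 g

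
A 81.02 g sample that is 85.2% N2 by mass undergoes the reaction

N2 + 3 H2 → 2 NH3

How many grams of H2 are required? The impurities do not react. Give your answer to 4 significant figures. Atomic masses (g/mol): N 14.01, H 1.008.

14.90 g

Mass of pure N2 = 81.02 g × 0.852 = 69.029 g.
M(N2) = 2(14.01) = 28.02 g/mol.
M(H2) = 2(1.008) = 2.016 g/mol.
n(N2) = 69.029 g / 28.02 g/mol = 2.4636 mol.
From the equation the N2:H2 mole ratio is 1:3, so n(H2) = 2.4636 × 3/1 = 7.3907 mol.
Mass of H2 = 7.3907 mol × 2.016 g/mol = 14.900 g.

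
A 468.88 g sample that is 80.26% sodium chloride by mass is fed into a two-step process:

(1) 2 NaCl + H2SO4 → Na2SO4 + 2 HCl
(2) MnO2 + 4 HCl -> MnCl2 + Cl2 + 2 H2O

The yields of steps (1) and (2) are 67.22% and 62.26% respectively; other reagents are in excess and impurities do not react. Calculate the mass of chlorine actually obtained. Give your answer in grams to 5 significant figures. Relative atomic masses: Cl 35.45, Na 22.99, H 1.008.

Pure NaCl = 468.88 × 0.8026 = 376.323 g.
M(NaCl) = 22.99 + 35.45 = 58.44 g/mol.
M(Cl2) = 2(35.45) = 70.90 g/mol.
n(NaCl) = 376.323 / 58.44 = 6.43948 mol.
Step 1 (NaCl:HCl = 2:2): theoretical n(HCl) = 6.43948 mol; at 67.22% yield, n(HCl) = 4.32862 mol.
Step 2 (HCl:Cl2 = 4:1): theoretical n(Cl2) = 1.08215 mol, so theoretical mass = 1.08215 × 70.90 = 76.7247 g.
At 62.26% yield, actual mass of Cl2 = 76.7247 × 0.6226 = 47.7688 g.

47.769 g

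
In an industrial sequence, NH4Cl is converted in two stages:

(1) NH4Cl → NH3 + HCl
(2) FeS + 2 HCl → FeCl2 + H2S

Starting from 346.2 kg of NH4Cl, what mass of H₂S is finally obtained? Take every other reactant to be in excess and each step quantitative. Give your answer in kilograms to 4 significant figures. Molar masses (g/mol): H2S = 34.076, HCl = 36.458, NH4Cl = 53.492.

110.3 kg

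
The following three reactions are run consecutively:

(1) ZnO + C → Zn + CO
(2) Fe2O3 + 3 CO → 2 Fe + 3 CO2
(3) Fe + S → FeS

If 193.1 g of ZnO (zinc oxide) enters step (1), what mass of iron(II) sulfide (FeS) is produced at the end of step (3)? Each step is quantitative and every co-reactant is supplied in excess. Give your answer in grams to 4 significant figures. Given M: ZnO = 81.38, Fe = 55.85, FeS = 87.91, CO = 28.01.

n(ZnO) = 193.1 / 81.38 = 2.3728 mol.
Reaction (1): ZnO→CO ratio 1:1 ⇒ n(CO) = 2.3728 mol.
Reaction (2): CO→Fe ratio 3:2 ⇒ n(Fe) = 1.5819 mol.
Reaction (3): Fe→FeS ratio 1:1 ⇒ n(FeS) = 1.5819 mol.
Mass of FeS = 1.5819 × 87.91 = 139.06 g.

139.1 g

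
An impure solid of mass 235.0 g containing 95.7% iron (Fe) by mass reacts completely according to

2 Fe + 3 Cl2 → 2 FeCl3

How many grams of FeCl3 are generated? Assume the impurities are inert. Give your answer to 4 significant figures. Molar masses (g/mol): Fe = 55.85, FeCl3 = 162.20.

Mass of pure Fe = 235.0 g × 0.957 = 224.90 g.
n(Fe) = 224.90 g / 55.85 g/mol = 4.0268 mol.
From the equation the Fe:FeCl3 mole ratio is 2:2, so n(FeCl3) = 4.0268 × 2/2 = 4.0268 mol.
Mass of FeCl3 = 4.0268 mol × 162.20 g/mol = 653.14 g.

653.1 g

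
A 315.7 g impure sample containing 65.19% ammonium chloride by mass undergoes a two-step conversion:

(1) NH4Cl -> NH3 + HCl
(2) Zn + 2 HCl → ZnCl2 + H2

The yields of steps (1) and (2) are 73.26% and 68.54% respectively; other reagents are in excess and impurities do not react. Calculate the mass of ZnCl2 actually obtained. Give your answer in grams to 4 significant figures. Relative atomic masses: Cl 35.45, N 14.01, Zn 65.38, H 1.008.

131.6 g

Pure NH4Cl = 315.7 × 0.6519 = 205.80 g.
M(NH4Cl) = 14.01 + 4(1.008) + 35.45 = 53.492 g/mol.
M(ZnCl2) = 65.38 + 2(35.45) = 136.28 g/mol.
n(NH4Cl) = 205.80 / 53.492 = 3.8474 mol.
Step 1 (NH4Cl:HCl = 1:1): theoretical n(HCl) = 3.8474 mol; at 73.26% yield, n(HCl) = 2.8186 mol.
Step 2 (HCl:ZnCl2 = 2:1): theoretical n(ZnCl2) = 1.4093 mol, so theoretical mass = 1.4093 × 136.28 = 192.06 g.
At 68.54% yield, actual mass of ZnCl2 = 192.06 × 0.6854 = 131.64 g.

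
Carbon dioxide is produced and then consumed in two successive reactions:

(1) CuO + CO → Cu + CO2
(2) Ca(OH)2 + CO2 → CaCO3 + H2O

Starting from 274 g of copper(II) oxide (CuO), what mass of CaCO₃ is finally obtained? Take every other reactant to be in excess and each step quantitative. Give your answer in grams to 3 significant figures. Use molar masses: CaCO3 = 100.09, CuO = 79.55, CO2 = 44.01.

345 g

n(CuO) = 274.0 / 79.55 = 3.444 mol.
Step 1 gives a 1:1 ratio of CuO to CO2, so n(CO2) = 3.444 mol.
In step 2 the CO2:CaCO3 ratio is 1:1, so n(CaCO3) = 3.444 mol.
Mass of CaCO3 = 3.444 × 100.09 = 344.7 g.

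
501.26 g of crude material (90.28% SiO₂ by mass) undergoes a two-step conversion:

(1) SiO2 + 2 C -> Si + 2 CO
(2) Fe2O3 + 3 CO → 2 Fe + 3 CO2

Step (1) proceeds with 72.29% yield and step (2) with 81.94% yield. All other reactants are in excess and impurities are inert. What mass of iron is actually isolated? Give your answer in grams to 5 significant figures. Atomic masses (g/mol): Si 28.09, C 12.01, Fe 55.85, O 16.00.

Pure SiO2 = 501.26 × 0.9028 = 452.538 g.
M(SiO2) = 28.09 + 2(16.00) = 60.09 g/mol.
M(Fe) = 55.85 g/mol.
n(SiO2) = 452.538 / 60.09 = 7.53100 mol.
Step 1 (SiO2:CO = 1:2): theoretical n(CO) = 15.0620 mol; at 72.29% yield, n(CO) = 10.8883 mol.
Step 2 (CO:Fe = 3:2): theoretical n(Fe) = 7.25888 mol, so theoretical mass = 7.25888 × 55.85 = 405.408 g.
At 81.94% yield, actual mass of Fe = 405.408 × 0.8194 = 332.191 g.

332.19 g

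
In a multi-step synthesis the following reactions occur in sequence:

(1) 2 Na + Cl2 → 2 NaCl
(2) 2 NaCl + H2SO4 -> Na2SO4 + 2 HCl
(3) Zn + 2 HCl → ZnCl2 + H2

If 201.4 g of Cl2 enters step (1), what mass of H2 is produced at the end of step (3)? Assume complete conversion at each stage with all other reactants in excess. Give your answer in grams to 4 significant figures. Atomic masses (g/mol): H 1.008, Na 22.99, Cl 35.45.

5.727 g

M(Cl2) = 2(35.45) = 70.90 g/mol.
M(H2) = 2(1.008) = 2.016 g/mol.
n(Cl2) = 201.4 / 70.90 = 2.8406 mol.
Reaction (1): Cl2→NaCl ratio 1:2 ⇒ n(NaCl) = 5.6812 mol.
Reaction (2): NaCl→HCl ratio 2:2 ⇒ n(HCl) = 5.6812 mol.
Reaction (3): HCl→H2 ratio 2:1 ⇒ n(H2) = 2.8406 mol.
Mass of H2 = 2.8406 × 2.016 = 5.7267 g.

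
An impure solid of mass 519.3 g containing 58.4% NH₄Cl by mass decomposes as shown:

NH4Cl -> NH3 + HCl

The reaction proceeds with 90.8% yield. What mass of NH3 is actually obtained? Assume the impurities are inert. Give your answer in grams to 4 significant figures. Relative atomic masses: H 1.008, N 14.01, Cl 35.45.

Pure NH4Cl available = 519.3 g × 0.584 = 303.27 g.
M(NH4Cl) = 14.01 + 4(1.008) + 35.45 = 53.492 g/mol.
M(NH3) = 14.01 + 3(1.008) = 17.034 g/mol.
n(NH4Cl) = 303.27 g / 53.492 g/mol = 5.6695 mol.
From the equation the NH4Cl:NH3 mole ratio is 1:1, so n(NH3) = 5.6695 × 1/1 = 5.6695 mol.
Mass of NH3 = 5.6695 mol × 17.034 g/mol = 96.574 g.
Actual mass collected = 96.574 g × 0.908 = 87.689 g.

87.69 g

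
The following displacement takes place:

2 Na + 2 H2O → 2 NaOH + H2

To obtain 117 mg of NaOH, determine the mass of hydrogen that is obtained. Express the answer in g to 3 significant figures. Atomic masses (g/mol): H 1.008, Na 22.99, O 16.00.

0.00295 g

M(NaOH) = 22.99 + 16.00 + 1.008 = 39.998 g/mol.
M(H2) = 2(1.008) = 2.016 g/mol.
Convert: 117 mg = 0.1170 g.
n(NaOH) = 0.1170 g / 39.998 g/mol = 0.002925 mol.
From the equation the NaOH:H2 mole ratio is 2:1, so n(H2) = 0.002925 × 1/2 = 0.001463 mol.
Mass of H2 = 0.001463 mol × 2.016 g/mol = 0.002949 g.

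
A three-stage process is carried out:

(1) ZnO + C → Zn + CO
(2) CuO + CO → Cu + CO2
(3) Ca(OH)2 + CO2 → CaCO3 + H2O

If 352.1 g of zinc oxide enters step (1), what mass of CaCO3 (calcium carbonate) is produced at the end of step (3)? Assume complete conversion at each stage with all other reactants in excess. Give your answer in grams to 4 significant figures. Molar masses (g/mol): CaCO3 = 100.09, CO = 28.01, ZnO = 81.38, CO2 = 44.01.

n(ZnO) = 352.1 / 81.38 = 4.3266 mol.
Reaction (1): ZnO→CO ratio 1:1 ⇒ n(CO) = 4.3266 mol.
Reaction (2): CO→CO2 ratio 1:1 ⇒ n(CO2) = 4.3266 mol.
Reaction (3): CO2→CaCO3 ratio 1:1 ⇒ n(CaCO3) = 4.3266 mol.
Mass of CaCO3 = 4.3266 × 100.09 = 433.05 g.

433.1 g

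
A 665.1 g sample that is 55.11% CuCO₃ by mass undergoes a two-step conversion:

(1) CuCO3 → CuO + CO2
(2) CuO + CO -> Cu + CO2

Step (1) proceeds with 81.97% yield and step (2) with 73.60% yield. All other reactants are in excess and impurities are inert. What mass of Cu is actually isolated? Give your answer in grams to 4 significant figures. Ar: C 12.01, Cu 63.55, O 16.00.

Pure CuCO3 = 665.1 × 0.5511 = 366.54 g.
M(CuCO3) = 63.55 + 12.01 + 3(16.00) = 123.56 g/mol.
M(Cu) = 63.55 g/mol.
n(CuCO3) = 366.54 / 123.56 = 2.9665 mol.
Step 1 (CuCO3:CuO = 1:1): theoretical n(CuO) = 2.9665 mol; at 81.97% yield, n(CuO) = 2.4316 mol.
Step 2 (CuO:Cu = 1:1): theoretical n(Cu) = 2.4316 mol, so theoretical mass = 2.4316 × 63.55 = 154.53 g.
At 73.60% yield, actual mass of Cu = 154.53 × 0.7360 = 113.73 g.

113.7 g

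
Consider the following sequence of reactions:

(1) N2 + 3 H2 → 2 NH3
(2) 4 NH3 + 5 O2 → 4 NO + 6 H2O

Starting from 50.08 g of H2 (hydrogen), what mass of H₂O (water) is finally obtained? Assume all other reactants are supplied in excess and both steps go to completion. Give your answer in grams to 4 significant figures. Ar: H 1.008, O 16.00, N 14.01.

447.5 g

M(H2) = 2(1.008) = 2.016 g/mol.
M(H2O) = 2(1.008) + 16.00 = 18.016 g/mol.
n(H2) = 50.080 / 2.016 = 24.841 mol.
Step 1 gives a 3:2 ratio of H2 to NH3, so n(NH3) = 16.561 mol.
In step 2 the NH3:H2O ratio is 4:6, so n(H2O) = 24.841 mol.
Mass of H2O = 24.841 × 18.016 = 447.54 g.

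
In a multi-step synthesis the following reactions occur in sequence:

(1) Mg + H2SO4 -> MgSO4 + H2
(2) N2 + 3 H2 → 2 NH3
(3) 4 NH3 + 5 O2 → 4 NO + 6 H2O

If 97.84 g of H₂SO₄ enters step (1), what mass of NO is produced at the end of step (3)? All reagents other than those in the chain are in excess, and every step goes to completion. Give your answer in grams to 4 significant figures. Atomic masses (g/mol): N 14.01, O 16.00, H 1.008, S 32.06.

19.96 g

M(H2SO4) = 2(1.008) + 32.06 + 4(16.00) = 98.076 g/mol.
M(NO) = 14.01 + 16.00 = 30.01 g/mol.
n(H2SO4) = 97.84 / 98.076 = 0.99759 mol.
Reaction (1): H2SO4→H2 ratio 1:1 ⇒ n(H2) = 0.99759 mol.
Reaction (2): H2→NH3 ratio 3:2 ⇒ n(NH3) = 0.66506 mol.
Reaction (3): NH3→NO ratio 4:4 ⇒ n(NO) = 0.66506 mol.
Mass of NO = 0.66506 × 30.01 = 19.959 g.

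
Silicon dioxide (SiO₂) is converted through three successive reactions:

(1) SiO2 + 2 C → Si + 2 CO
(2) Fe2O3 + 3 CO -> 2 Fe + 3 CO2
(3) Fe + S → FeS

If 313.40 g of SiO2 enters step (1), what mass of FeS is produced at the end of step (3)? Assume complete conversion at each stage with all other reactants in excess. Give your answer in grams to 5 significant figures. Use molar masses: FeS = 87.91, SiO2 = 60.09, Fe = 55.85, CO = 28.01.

n(SiO2) = 313.40 / 60.09 = 5.21551 mol.
Reaction (1): SiO2→CO ratio 1:2 ⇒ n(CO) = 10.4310 mol.
Reaction (2): CO→Fe ratio 3:2 ⇒ n(Fe) = 6.95401 mol.
Reaction (3): Fe→FeS ratio 1:1 ⇒ n(FeS) = 6.95401 mol.
Mass of FeS = 6.95401 × 87.91 = 611.327 g.

611.33 g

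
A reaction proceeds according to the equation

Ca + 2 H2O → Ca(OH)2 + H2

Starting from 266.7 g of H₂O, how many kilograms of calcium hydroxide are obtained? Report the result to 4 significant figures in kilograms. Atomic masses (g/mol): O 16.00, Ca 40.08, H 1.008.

0.5484 kg

M(H2O) = 2(1.008) + 16.00 = 18.016 g/mol.
M(Ca(OH)2) = 40.08 + 2(16.00) + 2(1.008) = 74.096 g/mol.
n(H2O) = 266.70 g / 18.016 g/mol = 14.804 mol.
From the equation the H2O:Ca(OH)2 mole ratio is 2:1, so n(Ca(OH)2) = 14.804 × 1/2 = 7.4018 mol.
Mass of Ca(OH)2 = 7.4018 mol × 74.096 g/mol = 548.44 g.
Converting to kg: 548.44 g = 0.5484 kg.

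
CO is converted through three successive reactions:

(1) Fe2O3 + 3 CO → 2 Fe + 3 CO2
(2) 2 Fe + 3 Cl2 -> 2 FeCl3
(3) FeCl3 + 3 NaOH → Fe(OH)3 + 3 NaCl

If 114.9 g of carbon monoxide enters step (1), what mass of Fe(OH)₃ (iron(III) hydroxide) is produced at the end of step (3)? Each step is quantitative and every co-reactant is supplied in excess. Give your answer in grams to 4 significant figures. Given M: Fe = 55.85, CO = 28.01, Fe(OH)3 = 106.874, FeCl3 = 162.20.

292.3 g

n(CO) = 114.9 / 28.01 = 4.1021 mol.
Reaction (1): CO→Fe ratio 3:2 ⇒ n(Fe) = 2.7347 mol.
Reaction (2): Fe→FeCl3 ratio 2:2 ⇒ n(FeCl3) = 2.7347 mol.
Reaction (3): FeCl3→Fe(OH)3 ratio 1:1 ⇒ n(Fe(OH)3) = 2.7347 mol.
Mass of Fe(OH)3 = 2.7347 × 106.874 = 292.27 g.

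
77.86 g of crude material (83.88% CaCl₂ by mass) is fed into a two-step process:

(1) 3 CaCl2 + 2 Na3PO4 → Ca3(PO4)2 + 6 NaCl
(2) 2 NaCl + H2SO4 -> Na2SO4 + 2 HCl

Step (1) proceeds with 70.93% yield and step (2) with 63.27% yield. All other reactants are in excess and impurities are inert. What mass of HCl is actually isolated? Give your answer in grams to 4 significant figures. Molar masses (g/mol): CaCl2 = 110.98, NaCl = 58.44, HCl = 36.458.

Pure CaCl2 = 77.86 × 0.8388 = 65.309 g.
n(CaCl2) = 65.309 / 110.98 = 0.58848 mol.
Step 1 (CaCl2:NaCl = 3:6): theoretical n(NaCl) = 1.1770 mol; at 70.93% yield, n(NaCl) = 0.83481 mol.
Step 2 (NaCl:HCl = 2:2): theoretical n(HCl) = 0.83481 mol, so theoretical mass = 0.83481 × 36.458 = 30.436 g.
At 63.27% yield, actual mass of HCl = 30.436 × 0.6327 = 19.257 g.

19.26 g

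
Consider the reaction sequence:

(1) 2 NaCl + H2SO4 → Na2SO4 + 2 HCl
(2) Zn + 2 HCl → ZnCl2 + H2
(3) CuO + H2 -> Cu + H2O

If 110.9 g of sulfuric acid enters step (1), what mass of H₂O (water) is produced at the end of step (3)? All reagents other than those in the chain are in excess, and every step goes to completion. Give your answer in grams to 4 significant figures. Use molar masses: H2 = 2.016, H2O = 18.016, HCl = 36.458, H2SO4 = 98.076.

n(H2SO4) = 110.9 / 98.076 = 1.1308 mol.
Reaction (1): H2SO4→HCl ratio 1:2 ⇒ n(HCl) = 2.2615 mol.
Reaction (2): HCl→H2 ratio 2:1 ⇒ n(H2) = 1.1308 mol.
Reaction (3): H2→H2O ratio 1:1 ⇒ n(H2O) = 1.1308 mol.
Mass of H2O = 1.1308 × 18.016 = 20.372 g.

20.37 g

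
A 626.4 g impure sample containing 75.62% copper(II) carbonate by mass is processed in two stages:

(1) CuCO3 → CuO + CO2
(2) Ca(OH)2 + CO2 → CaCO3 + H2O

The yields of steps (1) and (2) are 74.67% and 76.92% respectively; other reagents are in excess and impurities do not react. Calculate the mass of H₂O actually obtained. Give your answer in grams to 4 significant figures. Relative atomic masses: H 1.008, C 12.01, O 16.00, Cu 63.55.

Pure CuCO3 = 626.4 × 0.7562 = 473.68 g.
M(CuCO3) = 63.55 + 12.01 + 3(16.00) = 123.56 g/mol.
M(H2O) = 2(1.008) + 16.00 = 18.016 g/mol.
n(CuCO3) = 473.68 / 123.56 = 3.8336 mol.
Step 1 (CuCO3:CO2 = 1:1): theoretical n(CO2) = 3.8336 mol; at 74.67% yield, n(CO2) = 2.8626 mol.
Step 2 (CO2:H2O = 1:1): theoretical n(H2O) = 2.8626 mol, so theoretical mass = 2.8626 × 18.016 = 51.572 g.
At 76.92% yield, actual mass of H2O = 51.572 × 0.7692 = 39.669 g.

39.67 g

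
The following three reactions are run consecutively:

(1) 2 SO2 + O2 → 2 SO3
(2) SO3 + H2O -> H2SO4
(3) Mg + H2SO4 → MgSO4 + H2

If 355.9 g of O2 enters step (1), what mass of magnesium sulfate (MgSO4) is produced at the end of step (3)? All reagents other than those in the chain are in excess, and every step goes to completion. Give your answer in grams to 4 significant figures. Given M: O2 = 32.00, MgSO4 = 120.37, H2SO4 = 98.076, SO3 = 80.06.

2677 g

n(O2) = 355.9 / 32.00 = 11.122 mol.
Reaction (1): O2→SO3 ratio 1:2 ⇒ n(SO3) = 22.244 mol.
Reaction (2): SO3→H2SO4 ratio 1:1 ⇒ n(H2SO4) = 22.244 mol.
Reaction (3): H2SO4→MgSO4 ratio 1:1 ⇒ n(MgSO4) = 22.244 mol.
Mass of MgSO4 = 22.244 × 120.37 = 2677.5 g.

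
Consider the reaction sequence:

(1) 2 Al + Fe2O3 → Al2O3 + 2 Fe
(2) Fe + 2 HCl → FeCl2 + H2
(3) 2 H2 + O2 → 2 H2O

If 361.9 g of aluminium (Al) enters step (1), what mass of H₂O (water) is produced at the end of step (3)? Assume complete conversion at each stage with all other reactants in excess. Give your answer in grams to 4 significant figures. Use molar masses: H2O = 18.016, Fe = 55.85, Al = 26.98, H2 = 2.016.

n(Al) = 361.9 / 26.98 = 13.414 mol.
Reaction (1): Al→Fe ratio 2:2 ⇒ n(Fe) = 13.414 mol.
Reaction (2): Fe→H2 ratio 1:1 ⇒ n(H2) = 13.414 mol.
Reaction (3): H2→H2O ratio 2:2 ⇒ n(H2O) = 13.414 mol.
Mass of H2O = 13.414 × 18.016 = 241.66 g.

241.7 g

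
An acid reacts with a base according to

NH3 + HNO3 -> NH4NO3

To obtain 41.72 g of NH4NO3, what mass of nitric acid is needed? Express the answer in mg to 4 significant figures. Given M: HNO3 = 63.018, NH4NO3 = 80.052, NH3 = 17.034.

32840 mg

n(NH4NO3) = 41.720 g / 80.052 g/mol = 0.52116 mol.
From the equation the NH4NO3:HNO3 mole ratio is 1:1, so n(HNO3) = 0.52116 × 1/1 = 0.52116 mol.
Mass of HNO3 = 0.52116 mol × 63.018 g/mol = 32.843 g.
Converting to mg: 32.843 g = 32840 mg.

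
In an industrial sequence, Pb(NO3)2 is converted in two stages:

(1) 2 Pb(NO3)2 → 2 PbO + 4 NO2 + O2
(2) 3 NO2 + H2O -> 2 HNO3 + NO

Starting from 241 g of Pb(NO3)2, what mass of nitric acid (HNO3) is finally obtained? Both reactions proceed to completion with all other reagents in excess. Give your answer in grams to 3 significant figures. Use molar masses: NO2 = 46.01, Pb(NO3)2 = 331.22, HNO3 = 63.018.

61.1 g

n(Pb(NO3)2) = 241.0 / 331.22 = 0.7276 mol.
Step 1 gives a 2:4 ratio of Pb(NO3)2 to NO2, so n(NO2) = 1.455 mol.
In step 2 the NO2:HNO3 ratio is 3:2, so n(HNO3) = 0.9702 mol.
Mass of HNO3 = 0.9702 × 63.018 = 61.14 g.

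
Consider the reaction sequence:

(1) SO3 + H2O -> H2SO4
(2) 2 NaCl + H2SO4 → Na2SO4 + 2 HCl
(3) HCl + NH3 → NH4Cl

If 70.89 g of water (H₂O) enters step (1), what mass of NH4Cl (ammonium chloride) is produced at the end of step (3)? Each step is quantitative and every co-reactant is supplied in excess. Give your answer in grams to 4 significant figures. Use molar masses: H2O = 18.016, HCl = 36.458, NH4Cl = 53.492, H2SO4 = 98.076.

n(H2O) = 70.89 / 18.016 = 3.9348 mol.
Reaction (1): H2O→H2SO4 ratio 1:1 ⇒ n(H2SO4) = 3.9348 mol.
Reaction (2): H2SO4→HCl ratio 1:2 ⇒ n(HCl) = 7.8697 mol.
Reaction (3): HCl→NH4Cl ratio 1:1 ⇒ n(NH4Cl) = 7.8697 mol.
Mass of NH4Cl = 7.8697 × 53.492 = 420.96 g.

421.0 g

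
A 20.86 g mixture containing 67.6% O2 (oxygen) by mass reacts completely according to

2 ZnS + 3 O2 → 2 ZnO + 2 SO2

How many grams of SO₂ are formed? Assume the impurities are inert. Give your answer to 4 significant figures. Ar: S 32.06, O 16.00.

18.82 g

Mass of pure O2 = 20.86 g × 0.676 = 14.101 g.
M(O2) = 2(16.00) = 32.00 g/mol.
M(SO2) = 32.06 + 2(16.00) = 64.06 g/mol.
n(O2) = 14.101 g / 32.00 g/mol = 0.44067 mol.
From the equation the O2:SO2 mole ratio is 3:2, so n(SO2) = 0.44067 × 2/3 = 0.29378 mol.
Mass of SO2 = 0.29378 mol × 64.06 g/mol = 18.819 g.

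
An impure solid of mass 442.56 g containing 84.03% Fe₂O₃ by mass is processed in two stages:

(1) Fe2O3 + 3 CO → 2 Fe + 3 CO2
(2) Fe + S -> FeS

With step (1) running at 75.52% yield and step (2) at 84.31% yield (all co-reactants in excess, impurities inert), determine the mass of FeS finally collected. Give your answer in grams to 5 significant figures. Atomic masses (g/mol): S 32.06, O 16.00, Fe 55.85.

Pure Fe2O3 = 442.56 × 0.8403 = 371.883 g.
M(Fe2O3) = 2(55.85) + 3(16.00) = 159.70 g/mol.
M(FeS) = 55.85 + 32.06 = 87.91 g/mol.
n(Fe2O3) = 371.883 / 159.70 = 2.32864 mol.
Step 1 (Fe2O3:Fe = 1:2): theoretical n(Fe) = 4.65727 mol; at 75.52% yield, n(Fe) = 3.51717 mol.
Step 2 (Fe:FeS = 1:1): theoretical n(FeS) = 3.51717 mol, so theoretical mass = 3.51717 × 87.91 = 309.195 g.
At 84.31% yield, actual mass of FeS = 309.195 × 0.8431 = 260.682 g.

260.68 g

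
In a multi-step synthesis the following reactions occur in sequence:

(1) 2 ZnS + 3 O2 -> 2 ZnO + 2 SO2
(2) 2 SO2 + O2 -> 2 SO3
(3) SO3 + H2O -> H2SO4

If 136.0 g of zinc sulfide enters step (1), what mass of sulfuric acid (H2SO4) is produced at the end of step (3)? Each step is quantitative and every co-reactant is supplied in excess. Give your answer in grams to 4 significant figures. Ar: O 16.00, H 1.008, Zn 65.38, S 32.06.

M(ZnS) = 65.38 + 32.06 = 97.44 g/mol.
M(H2SO4) = 2(1.008) + 32.06 + 4(16.00) = 98.076 g/mol.
n(ZnS) = 136.0 / 97.44 = 1.3957 mol.
Reaction (1): ZnS→SO2 ratio 2:2 ⇒ n(SO2) = 1.3957 mol.
Reaction (2): SO2→SO3 ratio 2:2 ⇒ n(SO3) = 1.3957 mol.
Reaction (3): SO3→H2SO4 ratio 1:1 ⇒ n(H2SO4) = 1.3957 mol.
Mass of H2SO4 = 1.3957 × 98.076 = 136.89 g.

136.9 g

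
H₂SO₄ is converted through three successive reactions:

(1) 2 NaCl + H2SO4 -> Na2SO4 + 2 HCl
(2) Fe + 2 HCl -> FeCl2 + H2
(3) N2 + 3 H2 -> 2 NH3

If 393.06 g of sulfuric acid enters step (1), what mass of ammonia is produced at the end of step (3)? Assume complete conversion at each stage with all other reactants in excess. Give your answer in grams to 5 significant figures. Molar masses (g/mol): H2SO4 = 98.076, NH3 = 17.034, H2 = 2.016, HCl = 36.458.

45.512 g

n(H2SO4) = 393.06 / 98.076 = 4.00771 mol.
Reaction (1): H2SO4→HCl ratio 1:2 ⇒ n(HCl) = 8.01542 mol.
Reaction (2): HCl→H2 ratio 2:1 ⇒ n(H2) = 4.00771 mol.
Reaction (3): H2→NH3 ratio 3:2 ⇒ n(NH3) = 2.67181 mol.
Mass of NH3 = 2.67181 × 17.034 = 45.5115 g.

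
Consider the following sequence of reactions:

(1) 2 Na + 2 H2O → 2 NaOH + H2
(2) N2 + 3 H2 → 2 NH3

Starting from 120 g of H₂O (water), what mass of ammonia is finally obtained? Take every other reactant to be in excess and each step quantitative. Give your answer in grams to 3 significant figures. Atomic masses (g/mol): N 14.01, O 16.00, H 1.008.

M(H2O) = 2(1.008) + 16.00 = 18.016 g/mol.
M(NH3) = 14.01 + 3(1.008) = 17.034 g/mol.
n(H2O) = 120.0 / 18.016 = 6.661 mol.
Step 1 gives a 2:1 ratio of H2O to H2, so n(H2) = 3.330 mol.
In step 2 the H2:NH3 ratio is 3:2, so n(NH3) = 2.220 mol.
Mass of NH3 = 2.220 × 17.034 = 37.82 g.

37.8 g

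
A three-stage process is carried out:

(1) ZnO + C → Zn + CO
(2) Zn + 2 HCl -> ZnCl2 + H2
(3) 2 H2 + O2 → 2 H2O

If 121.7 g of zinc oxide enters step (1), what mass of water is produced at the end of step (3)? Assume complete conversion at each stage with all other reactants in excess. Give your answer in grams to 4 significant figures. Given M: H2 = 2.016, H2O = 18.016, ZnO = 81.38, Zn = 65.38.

26.94 g

n(ZnO) = 121.7 / 81.38 = 1.4955 mol.
Reaction (1): ZnO→Zn ratio 1:1 ⇒ n(Zn) = 1.4955 mol.
Reaction (2): Zn→H2 ratio 1:1 ⇒ n(H2) = 1.4955 mol.
Reaction (3): H2→H2O ratio 2:2 ⇒ n(H2O) = 1.4955 mol.
Mass of H2O = 1.4955 × 18.016 = 26.942 g.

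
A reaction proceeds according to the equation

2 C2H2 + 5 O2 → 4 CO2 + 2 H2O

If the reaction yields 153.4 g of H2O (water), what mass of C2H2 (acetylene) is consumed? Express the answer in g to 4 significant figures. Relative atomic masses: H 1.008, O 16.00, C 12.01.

M(H2O) = 2(1.008) + 16.00 = 18.016 g/mol.
M(C2H2) = 2(12.01) + 2(1.008) = 26.036 g/mol.
n(H2O) = 153.40 g / 18.016 g/mol = 8.5147 mol.
From the equation the H2O:C2H2 mole ratio is 2:2, so n(C2H2) = 8.5147 × 2/2 = 8.5147 mol.
Mass of C2H2 = 8.5147 mol × 26.036 g/mol = 221.69 g.

221.7 g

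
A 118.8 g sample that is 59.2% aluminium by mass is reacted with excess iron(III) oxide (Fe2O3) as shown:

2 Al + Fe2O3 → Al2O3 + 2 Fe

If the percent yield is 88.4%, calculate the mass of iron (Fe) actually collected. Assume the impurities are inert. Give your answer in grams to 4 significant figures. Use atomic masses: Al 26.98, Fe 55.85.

Pure Al available = 118.8 g × 0.592 = 70.330 g.
M(Al) = 26.98 g/mol.
M(Fe) = 55.85 g/mol.
n(Al) = 70.330 g / 26.98 g/mol = 2.6067 mol.
From the equation the Al:Fe mole ratio is 2:2, so n(Fe) = 2.6067 × 2/2 = 2.6067 mol.
Mass of Fe = 2.6067 mol × 55.85 g/mol = 145.59 g.
Actual mass collected = 145.59 g × 0.884 = 128.70 g.

128.7 g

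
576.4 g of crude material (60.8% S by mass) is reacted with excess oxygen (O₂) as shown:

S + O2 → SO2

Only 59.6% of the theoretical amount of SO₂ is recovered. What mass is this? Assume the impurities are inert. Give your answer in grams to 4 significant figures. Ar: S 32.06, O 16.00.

417.3 g

Pure S available = 576.4 g × 0.608 = 350.45 g.
M(S) = 32.06 g/mol.
M(SO2) = 32.06 + 2(16.00) = 64.06 g/mol.
n(S) = 350.45 g / 32.06 g/mol = 10.931 mol.
From the equation the S:SO2 mole ratio is 1:1, so n(SO2) = 10.931 × 1/1 = 10.931 mol.
Mass of SO2 = 10.931 mol × 64.06 g/mol = 700.25 g.
Actual mass collected = 700.25 g × 0.596 = 417.35 g.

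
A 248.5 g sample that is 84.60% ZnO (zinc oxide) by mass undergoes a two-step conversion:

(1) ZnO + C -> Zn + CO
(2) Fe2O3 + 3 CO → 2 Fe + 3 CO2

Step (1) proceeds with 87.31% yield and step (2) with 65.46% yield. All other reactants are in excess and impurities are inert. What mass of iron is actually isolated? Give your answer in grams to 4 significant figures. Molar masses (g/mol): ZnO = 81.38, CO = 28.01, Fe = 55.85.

Pure ZnO = 248.5 × 0.8460 = 210.23 g.
n(ZnO) = 210.23 / 81.38 = 2.5833 mol.
Step 1 (ZnO:CO = 1:1): theoretical n(CO) = 2.5833 mol; at 87.31% yield, n(CO) = 2.2555 mol.
Step 2 (CO:Fe = 3:2): theoretical n(Fe) = 1.5037 mol, so theoretical mass = 1.5037 × 55.85 = 83.980 g.
At 65.46% yield, actual mass of Fe = 83.980 × 0.6546 = 54.973 g.

54.97 g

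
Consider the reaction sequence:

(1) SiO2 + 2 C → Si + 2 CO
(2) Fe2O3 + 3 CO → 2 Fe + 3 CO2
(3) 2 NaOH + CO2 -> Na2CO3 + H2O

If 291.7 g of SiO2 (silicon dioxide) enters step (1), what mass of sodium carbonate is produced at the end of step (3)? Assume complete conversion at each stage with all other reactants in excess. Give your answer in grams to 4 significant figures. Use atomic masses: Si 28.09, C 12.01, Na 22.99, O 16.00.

1029 g

M(SiO2) = 28.09 + 2(16.00) = 60.09 g/mol.
M(Na2CO3) = 2(22.99) + 12.01 + 3(16.00) = 105.99 g/mol.
n(SiO2) = 291.7 / 60.09 = 4.8544 mol.
Reaction (1): SiO2→CO ratio 1:2 ⇒ n(CO) = 9.7088 mol.
Reaction (2): CO→CO2 ratio 3:3 ⇒ n(CO2) = 9.7088 mol.
Reaction (3): CO2→Na2CO3 ratio 1:1 ⇒ n(Na2CO3) = 9.7088 mol.
Mass of Na2CO3 = 9.7088 × 105.99 = 1029.0 g.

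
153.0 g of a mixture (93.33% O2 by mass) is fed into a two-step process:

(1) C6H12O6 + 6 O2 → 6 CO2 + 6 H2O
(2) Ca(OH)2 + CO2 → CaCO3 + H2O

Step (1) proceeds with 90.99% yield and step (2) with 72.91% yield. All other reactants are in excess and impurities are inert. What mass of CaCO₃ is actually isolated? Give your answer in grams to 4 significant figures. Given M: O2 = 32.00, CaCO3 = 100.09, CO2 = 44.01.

Pure O2 = 153.0 × 0.9333 = 142.79 g.
n(O2) = 142.79 / 32.00 = 4.4623 mol.
Step 1 (O2:CO2 = 6:6): theoretical n(CO2) = 4.4623 mol; at 90.99% yield, n(CO2) = 4.0603 mol.
Step 2 (CO2:CaCO3 = 1:1): theoretical n(CaCO3) = 4.0603 mol, so theoretical mass = 4.0603 × 100.09 = 406.39 g.
At 72.91% yield, actual mass of CaCO3 = 406.39 × 0.7291 = 296.30 g.

296.3 g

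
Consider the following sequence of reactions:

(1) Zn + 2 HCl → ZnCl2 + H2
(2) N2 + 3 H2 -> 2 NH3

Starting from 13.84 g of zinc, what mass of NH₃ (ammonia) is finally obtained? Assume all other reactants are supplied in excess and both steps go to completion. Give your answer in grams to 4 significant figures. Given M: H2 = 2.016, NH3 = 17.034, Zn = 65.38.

n(Zn) = 13.840 / 65.38 = 0.21169 mol.
Step 1 gives a 1:1 ratio of Zn to H2, so n(H2) = 0.21169 mol.
In step 2 the H2:NH3 ratio is 3:2, so n(NH3) = 0.14112 mol.
Mass of NH3 = 0.14112 × 17.034 = 2.4039 g.

2.404 g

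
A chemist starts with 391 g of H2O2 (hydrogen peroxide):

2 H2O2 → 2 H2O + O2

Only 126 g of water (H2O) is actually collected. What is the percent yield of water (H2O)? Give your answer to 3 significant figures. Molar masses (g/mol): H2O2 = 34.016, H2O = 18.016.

60.8 %

n(H2O2) = 391.0 g / 34.016 g/mol = 11.49 mol.
From the equation the H2O2:H2O mole ratio is 2:2, so n(H2O) = 11.49 × 2/2 = 11.49 mol.
Mass of H2O = 11.49 mol × 18.016 g/mol = 207.1 g.
This is the theoretical yield. Percent yield = 126 g / 207.1 g × 100% = 60.84%.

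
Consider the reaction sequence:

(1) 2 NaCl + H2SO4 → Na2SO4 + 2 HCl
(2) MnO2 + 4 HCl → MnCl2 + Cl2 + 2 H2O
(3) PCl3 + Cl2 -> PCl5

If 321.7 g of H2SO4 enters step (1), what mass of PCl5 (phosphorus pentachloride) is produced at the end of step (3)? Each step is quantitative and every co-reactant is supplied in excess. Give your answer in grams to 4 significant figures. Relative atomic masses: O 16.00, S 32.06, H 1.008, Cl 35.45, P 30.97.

341.5 g

M(H2SO4) = 2(1.008) + 32.06 + 4(16.00) = 98.076 g/mol.
M(PCl5) = 30.97 + 5(35.45) = 208.22 g/mol.
n(H2SO4) = 321.7 / 98.076 = 3.2801 mol.
Reaction (1): H2SO4→HCl ratio 1:2 ⇒ n(HCl) = 6.5602 mol.
Reaction (2): HCl→Cl2 ratio 4:1 ⇒ n(Cl2) = 1.6401 mol.
Reaction (3): Cl2→PCl5 ratio 1:1 ⇒ n(PCl5) = 1.6401 mol.
Mass of PCl5 = 1.6401 × 208.22 = 341.49 g.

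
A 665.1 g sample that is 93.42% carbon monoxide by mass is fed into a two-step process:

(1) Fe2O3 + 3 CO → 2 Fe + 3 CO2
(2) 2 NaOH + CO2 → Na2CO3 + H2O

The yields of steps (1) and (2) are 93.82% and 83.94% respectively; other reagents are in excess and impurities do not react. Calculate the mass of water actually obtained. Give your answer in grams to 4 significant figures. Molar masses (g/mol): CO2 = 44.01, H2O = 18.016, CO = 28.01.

Pure CO = 665.1 × 0.9342 = 621.34 g.
n(CO) = 621.34 / 28.01 = 22.183 mol.
Step 1 (CO:CO2 = 3:3): theoretical n(CO2) = 22.183 mol; at 93.82% yield, n(CO2) = 20.812 mol.
Step 2 (CO2:H2O = 1:1): theoretical n(H2O) = 20.812 mol, so theoretical mass = 20.812 × 18.016 = 374.94 g.
At 83.94% yield, actual mass of H2O = 374.94 × 0.8394 = 314.73 g.

314.7 g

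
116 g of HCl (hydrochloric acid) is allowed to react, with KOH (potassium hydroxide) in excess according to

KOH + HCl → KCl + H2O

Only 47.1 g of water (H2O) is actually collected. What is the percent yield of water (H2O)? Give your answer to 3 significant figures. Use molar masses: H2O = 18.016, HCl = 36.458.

82.2 %

n(HCl) = 116.0 g / 36.458 g/mol = 3.182 mol.
From the equation the HCl:H2O mole ratio is 1:1, so n(H2O) = 3.182 × 1/1 = 3.182 mol.
Mass of H2O = 3.182 mol × 18.016 g/mol = 57.32 g.
This is the theoretical yield. Percent yield = 47.1 g / 57.32 g × 100% = 82.17%.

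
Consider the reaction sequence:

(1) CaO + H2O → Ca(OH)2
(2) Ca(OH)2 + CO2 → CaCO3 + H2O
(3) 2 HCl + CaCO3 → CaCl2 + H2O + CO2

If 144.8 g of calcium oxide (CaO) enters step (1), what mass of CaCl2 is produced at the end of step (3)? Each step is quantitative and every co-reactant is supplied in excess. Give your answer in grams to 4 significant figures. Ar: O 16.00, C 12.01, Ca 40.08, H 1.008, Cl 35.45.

286.6 g

M(CaO) = 40.08 + 16.00 = 56.08 g/mol.
M(CaCl2) = 40.08 + 2(35.45) = 110.98 g/mol.
n(CaO) = 144.8 / 56.08 = 2.5820 mol.
Reaction (1): CaO→Ca(OH)2 ratio 1:1 ⇒ n(Ca(OH)2) = 2.5820 mol.
Reaction (2): Ca(OH)2→CaCO3 ratio 1:1 ⇒ n(CaCO3) = 2.5820 mol.
Reaction (3): CaCO3→CaCl2 ratio 1:1 ⇒ n(CaCl2) = 2.5820 mol.
Mass of CaCl2 = 2.5820 × 110.98 = 286.55 g.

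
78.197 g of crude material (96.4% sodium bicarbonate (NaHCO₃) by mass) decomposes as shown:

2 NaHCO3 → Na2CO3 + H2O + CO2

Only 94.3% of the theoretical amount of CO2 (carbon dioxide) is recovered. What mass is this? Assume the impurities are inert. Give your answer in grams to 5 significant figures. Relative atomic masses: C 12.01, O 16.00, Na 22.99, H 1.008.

Pure NaHCO3 available = 78.197 g × 0.964 = 75.3819 g.
M(NaHCO3) = 22.99 + 1.008 + 12.01 + 3(16.00) = 84.008 g/mol.
M(CO2) = 12.01 + 2(16.00) = 44.01 g/mol.
n(NaHCO3) = 75.3819 g / 84.008 g/mol = 0.897318 mol.
From the equation the NaHCO3:CO2 mole ratio is 2:1, so n(CO2) = 0.897318 × 1/2 = 0.448659 mol.
Mass of CO2 = 0.448659 mol × 44.01 g/mol = 19.7455 g.
Actual mass collected = 19.7455 g × 0.943 = 18.6200 g.

18.620 g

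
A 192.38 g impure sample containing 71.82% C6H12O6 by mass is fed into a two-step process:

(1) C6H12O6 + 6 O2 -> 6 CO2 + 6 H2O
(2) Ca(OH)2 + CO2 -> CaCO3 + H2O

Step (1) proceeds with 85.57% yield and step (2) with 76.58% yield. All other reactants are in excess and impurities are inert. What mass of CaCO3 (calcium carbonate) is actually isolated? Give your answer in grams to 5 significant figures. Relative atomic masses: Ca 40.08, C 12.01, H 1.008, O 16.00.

301.81 g

Pure C6H12O6 = 192.38 × 0.7182 = 138.167 g.
M(C6H12O6) = 6(12.01) + 12(1.008) + 6(16.00) = 180.156 g/mol.
M(CaCO3) = 40.08 + 12.01 + 3(16.00) = 100.09 g/mol.
n(C6H12O6) = 138.167 / 180.156 = 0.766932 mol.
Step 1 (C6H12O6:CO2 = 1:6): theoretical n(CO2) = 4.60159 mol; at 85.57% yield, n(CO2) = 3.93758 mol.
Step 2 (CO2:CaCO3 = 1:1): theoretical n(CaCO3) = 3.93758 mol, so theoretical mass = 3.93758 × 100.09 = 394.112 g.
At 76.58% yield, actual mass of CaCO3 = 394.112 × 0.7658 = 301.811 g.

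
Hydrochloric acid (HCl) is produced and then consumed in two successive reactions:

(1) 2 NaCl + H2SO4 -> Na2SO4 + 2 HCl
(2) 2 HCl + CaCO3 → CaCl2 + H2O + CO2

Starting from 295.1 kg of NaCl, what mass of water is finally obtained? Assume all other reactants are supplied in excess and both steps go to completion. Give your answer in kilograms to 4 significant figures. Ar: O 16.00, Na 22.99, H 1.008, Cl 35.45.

45.49 kg

M(NaCl) = 22.99 + 35.45 = 58.44 g/mol.
M(H2O) = 2(1.008) + 16.00 = 18.016 g/mol.
295.1 kg = 295100 g.
n(NaCl) = 295100 / 58.44 = 5049.6 mol.
Step 1 gives a 2:2 ratio of NaCl to HCl, so n(HCl) = 5049.6 mol.
In step 2 the HCl:H2O ratio is 2:1, so n(H2O) = 2524.8 mol.
Mass of H2O = 2524.8 × 18.016 = 45487 g = 45.49 kg.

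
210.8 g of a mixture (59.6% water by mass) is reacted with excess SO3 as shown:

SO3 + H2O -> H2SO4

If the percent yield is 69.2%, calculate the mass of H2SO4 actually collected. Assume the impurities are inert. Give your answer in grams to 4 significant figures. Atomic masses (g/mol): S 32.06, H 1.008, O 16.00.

473.3 g

Pure H2O available = 210.8 g × 0.596 = 125.64 g.
M(H2O) = 2(1.008) + 16.00 = 18.016 g/mol.
M(H2SO4) = 2(1.008) + 32.06 + 4(16.00) = 98.076 g/mol.
n(H2O) = 125.64 g / 18.016 g/mol = 6.9736 mol.
From the equation the H2O:H2SO4 mole ratio is 1:1, so n(H2SO4) = 6.9736 × 1/1 = 6.9736 mol.
Mass of H2SO4 = 6.9736 mol × 98.076 g/mol = 683.95 g.
Actual mass collected = 683.95 g × 0.692 = 473.29 g.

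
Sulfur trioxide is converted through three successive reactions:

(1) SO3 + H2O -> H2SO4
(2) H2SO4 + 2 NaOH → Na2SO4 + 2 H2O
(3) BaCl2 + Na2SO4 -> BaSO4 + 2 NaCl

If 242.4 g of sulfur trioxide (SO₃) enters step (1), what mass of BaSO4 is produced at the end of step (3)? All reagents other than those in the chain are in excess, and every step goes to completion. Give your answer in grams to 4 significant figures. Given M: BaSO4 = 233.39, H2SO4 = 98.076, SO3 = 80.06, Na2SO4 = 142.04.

n(SO3) = 242.4 / 80.06 = 3.0277 mol.
Reaction (1): SO3→H2SO4 ratio 1:1 ⇒ n(H2SO4) = 3.0277 mol.
Reaction (2): H2SO4→Na2SO4 ratio 1:1 ⇒ n(Na2SO4) = 3.0277 mol.
Reaction (3): Na2SO4→BaSO4 ratio 1:1 ⇒ n(BaSO4) = 3.0277 mol.
Mass of BaSO4 = 3.0277 × 233.39 = 706.64 g.

706.6 g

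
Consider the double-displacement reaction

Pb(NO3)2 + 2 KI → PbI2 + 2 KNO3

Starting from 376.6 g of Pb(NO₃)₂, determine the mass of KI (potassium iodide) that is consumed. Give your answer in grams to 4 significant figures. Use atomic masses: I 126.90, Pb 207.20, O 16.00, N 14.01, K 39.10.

377.5 g

M(Pb(NO3)2) = 207.20 + 2(14.01) + 6(16.00) = 331.22 g/mol.
M(KI) = 39.10 + 126.90 = 166.00 g/mol.
n(Pb(NO3)2) = 376.60 g / 331.22 g/mol = 1.1370 mol.
From the equation the Pb(NO3)2:KI mole ratio is 1:2, so n(KI) = 1.1370 × 2/1 = 2.2740 mol.
Mass of KI = 2.2740 mol × 166.00 g/mol = 377.49 g.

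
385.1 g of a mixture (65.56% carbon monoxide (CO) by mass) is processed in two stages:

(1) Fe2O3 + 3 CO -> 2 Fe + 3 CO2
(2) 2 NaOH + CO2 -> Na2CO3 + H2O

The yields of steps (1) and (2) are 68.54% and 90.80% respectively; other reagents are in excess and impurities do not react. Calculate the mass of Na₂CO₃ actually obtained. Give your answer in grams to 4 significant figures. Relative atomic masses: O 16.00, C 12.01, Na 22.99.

Pure CO = 385.1 × 0.6556 = 252.47 g.
M(CO) = 12.01 + 16.00 = 28.01 g/mol.
M(Na2CO3) = 2(22.99) + 12.01 + 3(16.00) = 105.99 g/mol.
n(CO) = 252.47 / 28.01 = 9.0136 mol.
Step 1 (CO:CO2 = 3:3): theoretical n(CO2) = 9.0136 mol; at 68.54% yield, n(CO2) = 6.1779 mol.
Step 2 (CO2:Na2CO3 = 1:1): theoretical n(Na2CO3) = 6.1779 mol, so theoretical mass = 6.1779 × 105.99 = 654.80 g.
At 90.80% yield, actual mass of Na2CO3 = 654.80 × 0.9080 = 594.56 g.

594.6 g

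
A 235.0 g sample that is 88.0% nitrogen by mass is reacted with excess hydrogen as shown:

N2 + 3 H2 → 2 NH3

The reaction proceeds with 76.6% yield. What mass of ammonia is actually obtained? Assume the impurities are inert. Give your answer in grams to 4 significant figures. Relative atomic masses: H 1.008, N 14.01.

Pure N2 available = 235.0 g × 0.880 = 206.80 g.
M(N2) = 2(14.01) = 28.02 g/mol.
M(NH3) = 14.01 + 3(1.008) = 17.034 g/mol.
n(N2) = 206.80 g / 28.02 g/mol = 7.3804 mol.
From the equation the N2:NH3 mole ratio is 1:2, so n(NH3) = 7.3804 × 2/1 = 14.761 mol.
Mass of NH3 = 14.761 mol × 17.034 g/mol = 251.44 g.
Actual mass collected = 251.44 g × 0.766 = 192.60 g.

192.6 g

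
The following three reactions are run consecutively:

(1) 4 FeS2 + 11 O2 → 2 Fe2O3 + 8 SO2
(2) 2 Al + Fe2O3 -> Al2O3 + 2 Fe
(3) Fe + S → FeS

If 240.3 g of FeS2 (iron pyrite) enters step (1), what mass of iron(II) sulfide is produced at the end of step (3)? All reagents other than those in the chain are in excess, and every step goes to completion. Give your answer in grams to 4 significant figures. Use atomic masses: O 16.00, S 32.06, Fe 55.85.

176.1 g

M(FeS2) = 55.85 + 2(32.06) = 119.97 g/mol.
M(FeS) = 55.85 + 32.06 = 87.91 g/mol.
n(FeS2) = 240.3 / 119.97 = 2.0030 mol.
Reaction (1): FeS2→Fe2O3 ratio 4:2 ⇒ n(Fe2O3) = 1.0015 mol.
Reaction (2): Fe2O3→Fe ratio 1:2 ⇒ n(Fe) = 2.0030 mol.
Reaction (3): Fe→FeS ratio 1:1 ⇒ n(FeS) = 2.0030 mol.
Mass of FeS = 2.0030 × 87.91 = 176.08 g.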